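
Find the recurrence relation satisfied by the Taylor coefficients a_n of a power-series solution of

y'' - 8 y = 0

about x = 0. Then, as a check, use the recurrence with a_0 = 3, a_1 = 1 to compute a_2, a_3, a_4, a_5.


Substitute y = sum_n a_n x^n into y'' + (const) y = 0.
y''(x) = sum_{n>=0} (n+2)(n+1) a_{n+2} x^n.
The ODE becomes sum_n [(n+2)(n+1) a_{n+2} - 8 a_n] x^n = 0.
Setting each coefficient to zero gives the recurrence:
  (n+2)(n+1) a_{n+2} - 8 a_n = 0,
  a_{n+2} = 8 / ((n+1)(n+2)) a_n.

Check with a_0 = 3, a_1 = 1 (apply the recurrence for n = 0, 1, 2, 3): a_0 = 3, a_1 = 1, a_2 = 12, a_3 = 4/3, a_4 = 8, a_5 = 8/15.

a_{n+2} = 8/((n+1)(n+2)) * a_n; check: a_0 = 3, a_1 = 1, a_2 = 12, a_3 = 4/3, a_4 = 8, a_5 = 8/15


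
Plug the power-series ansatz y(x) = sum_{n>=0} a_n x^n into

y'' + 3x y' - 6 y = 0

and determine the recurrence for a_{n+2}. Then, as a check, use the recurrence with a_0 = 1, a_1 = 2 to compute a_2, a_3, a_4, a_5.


Substitute y = sum_n a_n x^n.
y''(x) has coefficient (n+2)(n+1) a_{n+2} at x^n;
3 x y'(x) has coefficient 3 n a_n at x^n (shift);
-6 y(x) has coefficient -6 a_n at x^n.
Matching x^n: (n+2)(n+1) a_{n+2} + (3n - 6) a_n = 0.
Thus a_{n+2} = (-3n + 6) / ((n+1)(n+2)) * a_n.

Check with a_0 = 1, a_1 = 2 (apply the recurrence for n = 0, 1, 2, 3): a_0 = 1, a_1 = 2, a_2 = 3, a_3 = 1, a_4 = 0, a_5 = -3/20.

a_(n+2) = (-3n + 6) / ((n+1)(n+2)) * a_n; check: a_0 = 1, a_1 = 2, a_2 = 3, a_3 = 1, a_4 = 0, a_5 = -3/20


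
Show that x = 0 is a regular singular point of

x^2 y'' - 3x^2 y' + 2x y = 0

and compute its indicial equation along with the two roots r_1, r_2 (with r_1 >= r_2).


Divide by x^2 to reach normal form y'' + P_1(x) y' + P_2(x) y = 0 with P_1(x) = -3 and P_2(x) = 2/x.
x = 0 is a singular point because the y-coefficient 2/x has a pole at x = 0.
It is a regular singular point because x P_1(x) = p(x) = -3x and x^2 P_2(x) = q(x) = 2x are polynomials, hence analytic at x = 0.
p(0) = 0,  q(0) = 0.
Indicial equation: r(r-1) + p(0) r + q(0) = 0, i.e. r^2 + (p(0) - 1) r + q(0) = 0, i.e. r^2 - 1 r = 0.
Discriminant: (-1)^2 - 4(0) = 1, so r = (1 ± 1)/2.
Solving: r_1 = 1, r_2 = 0.

indicial: r^2 - 1 r = 0; roots r_1 = 1, r_2 = 0


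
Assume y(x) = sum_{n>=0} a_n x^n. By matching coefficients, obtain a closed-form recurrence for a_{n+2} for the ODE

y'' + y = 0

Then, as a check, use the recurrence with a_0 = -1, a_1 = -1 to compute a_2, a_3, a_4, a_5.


Substitute y = sum_n a_n x^n into y'' + (const) y = 0.
y''(x) = sum_{n>=0} (n+2)(n+1) a_{n+2} x^n.
The ODE becomes sum_n [(n+2)(n+1) a_{n+2} + 1 a_n] x^n = 0.
Setting each coefficient to zero gives the recurrence:
  (n+2)(n+1) a_{n+2} + 1 a_n = 0,
  a_{n+2} = -1 / ((n+1)(n+2)) a_n.

Check with a_0 = -1, a_1 = -1 (apply the recurrence for n = 0, 1, 2, 3): a_0 = -1, a_1 = -1, a_2 = 1/2, a_3 = 1/6, a_4 = -1/24, a_5 = -1/120.

a_{n+2} = -1/((n+1)(n+2)) * a_n; check: a_0 = -1, a_1 = -1, a_2 = 1/2, a_3 = 1/6, a_4 = -1/24, a_5 = -1/120


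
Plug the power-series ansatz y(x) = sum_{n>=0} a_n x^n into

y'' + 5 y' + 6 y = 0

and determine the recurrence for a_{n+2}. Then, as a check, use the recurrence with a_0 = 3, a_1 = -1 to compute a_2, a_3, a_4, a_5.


Substitute y = sum_n a_n x^n.
y''(x) has coefficient (n+2)(n+1) a_{n+2} at x^n;
5 y'(x) has coefficient 5 (n+1) a_{n+1} at x^n;
6 y(x) has coefficient 6 a_n at x^n.
Matching x^n: (n+2)(n+1) a_{n+2} + 5 (n+1) a_{n+1} + 6 a_n = 0.
Thus a_{n+2} = [-5 (n+1) a_{n+1} - 6 a_n] / ((n+1)(n+2)).

Check with a_0 = 3, a_1 = -1 (apply the recurrence for n = 0, 1, 2, 3): a_0 = 3, a_1 = -1, a_2 = -13/2, a_3 = 71/6, a_4 = -277/24, a_5 = 959/120.

a_(n+2) = [-5 (n+1) a_(n+1) - 6 a_n] / ((n+1)(n+2)); check: a_0 = 3, a_1 = -1, a_2 = -13/2, a_3 = 71/6, a_4 = -277/24, a_5 = 959/120


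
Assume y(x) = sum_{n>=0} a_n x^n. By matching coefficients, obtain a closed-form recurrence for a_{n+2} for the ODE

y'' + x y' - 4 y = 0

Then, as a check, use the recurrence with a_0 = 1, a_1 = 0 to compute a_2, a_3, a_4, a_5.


Substitute y = sum_n a_n x^n.
y''(x) has coefficient (n+2)(n+1) a_{n+2} at x^n;
x y'(x) has coefficient n a_n at x^n (shift);
-4 y(x) has coefficient -4 a_n at x^n.
Matching x^n: (n+2)(n+1) a_{n+2} + (n - 4) a_n = 0.
Thus a_{n+2} = (-n + 4) / ((n+1)(n+2)) * a_n.

Check with a_0 = 1, a_1 = 0 (apply the recurrence for n = 0, 1, 2, 3): a_0 = 1, a_1 = 0, a_2 = 2, a_3 = 0, a_4 = 1/3, a_5 = 0.

a_(n+2) = (-n + 4) / ((n+1)(n+2)) * a_n; check: a_0 = 1, a_1 = 0, a_2 = 2, a_3 = 0, a_4 = 1/3, a_5 = 0


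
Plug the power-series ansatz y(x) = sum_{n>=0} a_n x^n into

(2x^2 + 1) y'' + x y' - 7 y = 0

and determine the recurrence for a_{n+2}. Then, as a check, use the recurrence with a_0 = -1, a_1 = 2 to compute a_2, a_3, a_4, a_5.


Substitute y = sum_n a_n x^n.
(1 + 2 x^2) y'' contributes (n+2)(n+1) a_{n+2} + 2 n(n-1) a_n at x^n.
x y'(x) contributes n a_n at x^n.
-7 y(x) contributes -7 a_n at x^n.
Matching x^n: (n+2)(n+1) a_{n+2} + (2 n(n-1) + n - 7) a_n = 0.
Thus a_{n+2} = (-2 n(n-1) - n + 7) / ((n+1)(n+2)) * a_n.

Check with a_0 = -1, a_1 = 2 (apply the recurrence for n = 0, 1, 2, 3): a_0 = -1, a_1 = 2, a_2 = -7/2, a_3 = 2, a_4 = -7/24, a_5 = -4/5.

a_(n+2) = (-2 n(n-1) - n + 7) / ((n+1)(n+2)) * a_n; check: a_0 = -1, a_1 = 2, a_2 = -7/2, a_3 = 2, a_4 = -7/24, a_5 = -4/5


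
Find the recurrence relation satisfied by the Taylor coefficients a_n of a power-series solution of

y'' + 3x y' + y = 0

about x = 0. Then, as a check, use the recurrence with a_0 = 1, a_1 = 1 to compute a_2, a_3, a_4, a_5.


Substitute y = sum_n a_n x^n.
y''(x) has coefficient (n+2)(n+1) a_{n+2} at x^n;
3 x y'(x) has coefficient 3 n a_n at x^n (shift);
y(x) has coefficient 1 a_n at x^n.
Matching x^n: (n+2)(n+1) a_{n+2} + (3n + 1) a_n = 0.
Thus a_{n+2} = (-3n - 1) / ((n+1)(n+2)) * a_n.

Check with a_0 = 1, a_1 = 1 (apply the recurrence for n = 0, 1, 2, 3): a_0 = 1, a_1 = 1, a_2 = -1/2, a_3 = -2/3, a_4 = 7/24, a_5 = 1/3.

a_(n+2) = (-3n - 1) / ((n+1)(n+2)) * a_n; check: a_0 = 1, a_1 = 1, a_2 = -1/2, a_3 = -2/3, a_4 = 7/24, a_5 = 1/3


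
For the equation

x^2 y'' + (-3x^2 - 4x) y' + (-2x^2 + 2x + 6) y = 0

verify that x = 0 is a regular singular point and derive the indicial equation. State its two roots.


Divide by x^2 to reach normal form y'' + P_1(x) y' + P_2(x) y = 0 with P_1(x) = -3 - 4/x and P_2(x) = -2 + 2/x + 6/x^2.
x = 0 is a singular point because the y'-coefficient -3 - 4/x has a pole at x = 0 and the y-coefficient -2 + 2/x + 6/x^2 has a pole at x = 0.
It is a regular singular point because x P_1(x) = p(x) = -3x - 4 and x^2 P_2(x) = q(x) = -2x^2 + 2x + 6 are polynomials, hence analytic at x = 0.
p(0) = -4,  q(0) = 6.
Indicial equation: r(r-1) + p(0) r + q(0) = 0, i.e. r^2 + (p(0) - 1) r + q(0) = 0, i.e. r^2 - 5 r + 6 = 0.
Discriminant: (-5)^2 - 4(6) = 1, so r = (5 ± 1)/2.
Solving: r_1 = 3, r_2 = 2.

indicial: r^2 - 5 r + 6 = 0; roots r_1 = 3, r_2 = 2


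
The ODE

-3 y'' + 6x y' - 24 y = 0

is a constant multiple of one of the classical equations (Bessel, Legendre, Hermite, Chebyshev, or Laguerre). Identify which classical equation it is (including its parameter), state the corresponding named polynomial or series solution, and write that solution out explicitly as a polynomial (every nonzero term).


All three coefficients share the factor -3; dividing through by -3 gives  y'' - 2x y' + 8 y = 0.
This matches the Hermite equation y'' - 2x y' + 2n y = 0 with 2n = 8, so n = 4; the polynomial solution is H_4(x).
With y = sum_k a_k x^k, matching x^k gives (k+2)(k+1) a_{k+2} = 2(k - n) a_k = 2(k - 4) a_k. The right side vanishes at k = 4, so the series with the parity of 4 terminates at degree 4.
Standard normalization: leading coefficient of H_n is 2^n, so a_4 = 2^4 = 16. Work downward with a_k = (k+1)(k+2) a_{k+2} / (2(k - n)):
  a_2 = (3)(4)(16) / (2(2 - 4)) = 192/(-4) = -48
  a_0 = (1)(2)(-48) / (2(0 - 4)) = -96/(-8) = 12
Hence H_4(x) = 16 x^4 - 48 x^2 + 12.

H_4(x); series = 16 x^4 - 48 x^2 + 12


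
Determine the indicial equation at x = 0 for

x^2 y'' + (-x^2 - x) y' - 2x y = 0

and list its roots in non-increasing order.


Divide by x^2 to reach normal form y'' + P_1(x) y' + P_2(x) y = 0 with P_1(x) = -1 - 1/x and P_2(x) = -2/x.
x = 0 is a singular point because the y'-coefficient -1 - 1/x has a pole at x = 0 and the y-coefficient -2/x has a pole at x = 0.
It is a regular singular point because x P_1(x) = p(x) = -x - 1 and x^2 P_2(x) = q(x) = -2x are polynomials, hence analytic at x = 0.
p(0) = -1,  q(0) = 0.
Indicial equation: r(r-1) + p(0) r + q(0) = 0, i.e. r^2 + (p(0) - 1) r + q(0) = 0, i.e. r^2 - 2 r = 0.
Discriminant: (-2)^2 - 4(0) = 4, so r = (2 ± 2)/2.
Solving: r_1 = 2, r_2 = 0.

indicial: r^2 - 2 r = 0; roots r_1 = 2, r_2 = 0


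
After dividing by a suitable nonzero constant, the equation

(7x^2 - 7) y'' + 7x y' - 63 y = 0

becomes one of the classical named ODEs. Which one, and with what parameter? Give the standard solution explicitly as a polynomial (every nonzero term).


All three coefficients share the factor -7; dividing through by -7 gives  (1 - x^2) y'' - x y' + 9 y = 0.
This matches the Chebyshev equation (1 - x^2) y'' - x y' + n^2 y = 0 (note the -x y' term, not -2x y') with n^2 = 9, so n = 3; the polynomial solution is T_3(x).
With y = sum_k a_k x^k, matching x^k gives (k+2)(k+1) a_{k+2} = (k^2 - n^2) a_k = (k - 3)(k + 3) a_k. The right side vanishes at k = 3, so the series with the parity of 3 terminates at degree 3.
Standard normalization: leading coefficient of T_n is 2^(n-1), so a_3 = 2^2 = 4. Work downward with a_k = (k+1)(k+2) a_{k+2} / ((k - 3)(k + 3)):
  a_1 = (2)(3)(4) / ((1 - 3)(1 + 3)) = 24/(-8) = -3
Hence T_3(x) = 4 x^3 - 3 x.

T_3(x); series = 4 x^3 - 3 x


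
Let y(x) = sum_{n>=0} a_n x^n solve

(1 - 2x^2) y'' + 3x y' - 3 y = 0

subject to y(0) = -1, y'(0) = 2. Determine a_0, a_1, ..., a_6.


Ansatz: y(x) = sum_{n>=0} a_n x^n, so y'(x) = sum_{n>=1} n a_n x^(n-1) and y''(x) = sum_{n>=2} n(n-1) a_n x^(n-2).
Substitute into P(x) y'' + Q(x) y' + R(x) y = 0 with P(x) = 1 - 2x^2, Q(x) = 3x, R(x) = -3, and match powers of x.
Initial conditions: a_0 = -1, a_1 = 2.
Setting the coefficient of each power of x to zero and solving order by order (substituting the coefficients already found):
  x^0: 2 a_2 - 3 a_0 = 0  ->  2 a_2 = 3 a_0 = -3  ->  a_2 = -3/2
  x^1: 6 a_3 = 0  ->  a_3 = 0
  x^2: 12 a_4 - a_2 = 0  ->  12 a_4 = a_2 = -3/2  ->  a_4 = -1/8
  x^3: 20 a_5 - 6 a_3 = 0  ->  20 a_5 = 6 a_3 = 0  ->  a_5 = 0
  x^4: 30 a_6 - 15 a_4 = 0  ->  30 a_6 = 15 a_4 = -15/8  ->  a_6 = -1/16
Truncated series: y(x) = -1 + 2 x - (3/2) x^2 - (1/8) x^4 - (1/16) x^6 + O(x^7).

a_0 = -1; a_1 = 2; a_2 = -3/2; a_3 = 0; a_4 = -1/8; a_5 = 0; a_6 = -1/16


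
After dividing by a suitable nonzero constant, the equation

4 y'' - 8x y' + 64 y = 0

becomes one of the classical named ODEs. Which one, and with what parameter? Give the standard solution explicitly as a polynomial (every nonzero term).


All three coefficients share the factor 4; dividing through by 4 gives  y'' - 2x y' + 16 y = 0.
This matches the Hermite equation y'' - 2x y' + 2n y = 0 with 2n = 16, so n = 8; the polynomial solution is H_8(x).
With y = sum_k a_k x^k, matching x^k gives (k+2)(k+1) a_{k+2} = 2(k - n) a_k = 2(k - 8) a_k. The right side vanishes at k = 8, so the series with the parity of 8 terminates at degree 8.
Standard normalization: leading coefficient of H_n is 2^n, so a_8 = 2^8 = 256. Work downward with a_k = (k+1)(k+2) a_{k+2} / (2(k - n)):
  a_6 = (7)(8)(256) / (2(6 - 8)) = 14336/(-4) = -3584
  a_4 = (5)(6)(-3584) / (2(4 - 8)) = -107520/(-8) = 13440
  a_2 = (3)(4)(13440) / (2(2 - 8)) = 161280/(-12) = -13440
  a_0 = (1)(2)(-13440) / (2(0 - 8)) = -26880/(-16) = 1680
Hence H_8(x) = 256 x^8 - 3584 x^6 + 13440 x^4 - 13440 x^2 + 1680.

H_8(x); series = 256 x^8 - 3584 x^6 + 13440 x^4 - 13440 x^2 + 1680


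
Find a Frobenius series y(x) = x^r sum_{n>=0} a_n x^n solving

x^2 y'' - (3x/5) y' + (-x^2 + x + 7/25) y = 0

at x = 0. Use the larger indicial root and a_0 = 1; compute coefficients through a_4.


Write in Frobenius form y'' + (p(x)/x) y' + (q(x)/x^2) y = 0:
  p(x) = -3/5,  q(x) = -x^2 + x + 7/25.
Indicial equation: r(r-1) + (-3/5) r + (7/25) = 0 -> roots r_1 = 7/5, r_2 = 1/5.
Take r = r_1 = 7/5. Let y(x) = x^r sum_{n>=0} a_n x^n with a_0 = 1.
Substitute y = x^r sum a_n x^n and match x^{r+n}. The recurrence is
  D(n) a_n + 1 a_{n-1} - 1 a_{n-2} = 0,  where D(n) = (r+n)(r+n-1) + (-3/5)(r+n) + (7/25).
  a_n = [-1 a_{n-1} + 1 a_{n-2}] / D(n).
Since the indicial polynomial factors as (r - r_1)(r - r_2), D(n) = (r_1 + n - r_1)(r_1 + n - r_2) = n(n + 6/5).
Evaluating step by step (a_0 = 1):
  n = 1: D(1) = 1(1 + 6/5) = 11/5; numerator = -1(1) = -1; a_1 = (-1)/(11/5) = -5/11
  n = 2: D(2) = 2(2 + 6/5) = 32/5; numerator = -1(-5/11) + 1(1) = 16/11; a_2 = (16/11)/(32/5) = 5/22
  n = 3: D(3) = 3(3 + 6/5) = 63/5; numerator = -1(5/22) + 1(-5/11) = -15/22; a_3 = (-15/22)/(63/5) = -25/462
  n = 4: D(4) = 4(4 + 6/5) = 104/5; numerator = -1(-25/462) + 1(5/22) = 65/231; a_4 = (65/231)/(104/5) = 25/1848

r = 7/5; a_0 = 1; a_1 = -5/11; a_2 = 5/22; a_3 = -25/462; a_4 = 25/1848


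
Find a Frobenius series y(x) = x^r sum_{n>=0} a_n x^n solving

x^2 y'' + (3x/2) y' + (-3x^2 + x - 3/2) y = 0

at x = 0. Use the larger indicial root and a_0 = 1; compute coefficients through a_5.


Write in Frobenius form y'' + (p(x)/x) y' + (q(x)/x^2) y = 0:
  p(x) = 3/2,  q(x) = -3x^2 + x - 3/2.
Indicial equation: r(r-1) + (3/2) r + (-3/2) = 0 -> roots r_1 = 1, r_2 = -3/2.
Take r = r_1 = 1. Let y(x) = x^r sum_{n>=0} a_n x^n with a_0 = 1.
Substitute y = x^r sum a_n x^n and match x^{r+n}. The recurrence is
  D(n) a_n + 1 a_{n-1} - 3 a_{n-2} = 0,  where D(n) = (r+n)(r+n-1) + (3/2)(r+n) + (-3/2).
  a_n = [-1 a_{n-1} + 3 a_{n-2}] / D(n).
Since the indicial polynomial factors as (r - r_1)(r - r_2), D(n) = (r_1 + n - r_1)(r_1 + n - r_2) = n(n + 5/2).
Evaluating step by step (a_0 = 1):
  n = 1: D(1) = 1(1 + 5/2) = 7/2; numerator = -1(1) = -1; a_1 = (-1)/(7/2) = -2/7
  n = 2: D(2) = 2(2 + 5/2) = 9; numerator = -1(-2/7) + 3(1) = 23/7; a_2 = (23/7)/(9) = 23/63
  n = 3: D(3) = 3(3 + 5/2) = 33/2; numerator = -1(23/63) + 3(-2/7) = -11/9; a_3 = (-11/9)/(33/2) = -2/27
  n = 4: D(4) = 4(4 + 5/2) = 26; numerator = -1(-2/27) + 3(23/63) = 221/189; a_4 = (221/189)/(26) = 17/378
  n = 5: D(5) = 5(5 + 5/2) = 75/2; numerator = -1(17/378) + 3(-2/27) = -101/378; a_5 = (-101/378)/(75/2) = -101/14175

r = 1; a_0 = 1; a_1 = -2/7; a_2 = 23/63; a_3 = -2/27; a_4 = 17/378; a_5 = -101/14175


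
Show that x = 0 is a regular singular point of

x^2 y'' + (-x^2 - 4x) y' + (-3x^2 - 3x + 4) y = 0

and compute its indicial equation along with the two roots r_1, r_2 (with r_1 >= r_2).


Divide by x^2 to reach normal form y'' + P_1(x) y' + P_2(x) y = 0 with P_1(x) = -1 - 4/x and P_2(x) = -3 - 3/x + 4/x^2.
x = 0 is a singular point because the y'-coefficient -1 - 4/x has a pole at x = 0 and the y-coefficient -3 - 3/x + 4/x^2 has a pole at x = 0.
It is a regular singular point because x P_1(x) = p(x) = -x - 4 and x^2 P_2(x) = q(x) = -3x^2 - 3x + 4 are polynomials, hence analytic at x = 0.
p(0) = -4,  q(0) = 4.
Indicial equation: r(r-1) + p(0) r + q(0) = 0, i.e. r^2 + (p(0) - 1) r + q(0) = 0, i.e. r^2 - 5 r + 4 = 0.
Discriminant: (-5)^2 - 4(4) = 9, so r = (5 ± 3)/2.
Solving: r_1 = 4, r_2 = 1.

indicial: r^2 - 5 r + 4 = 0; roots r_1 = 4, r_2 = 1


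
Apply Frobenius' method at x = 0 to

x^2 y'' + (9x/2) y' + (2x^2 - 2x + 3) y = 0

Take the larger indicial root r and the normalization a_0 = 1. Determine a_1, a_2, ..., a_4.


Write in Frobenius form y'' + (p(x)/x) y' + (q(x)/x^2) y = 0:
  p(x) = 9/2,  q(x) = 2x^2 - 2x + 3.
Indicial equation: r(r-1) + (9/2) r + (3) = 0 -> roots r_1 = -3/2, r_2 = -2.
Take r = r_1 = -3/2. Let y(x) = x^r sum_{n>=0} a_n x^n with a_0 = 1.
Substitute y = x^r sum a_n x^n and match x^{r+n}. The recurrence is
  D(n) a_n - 2 a_{n-1} + 2 a_{n-2} = 0,  where D(n) = (r+n)(r+n-1) + (9/2)(r+n) + (3).
  a_n = [2 a_{n-1} - 2 a_{n-2}] / D(n).
Since the indicial polynomial factors as (r - r_1)(r - r_2), D(n) = (r_1 + n - r_1)(r_1 + n - r_2) = n(n + 1/2).
Evaluating step by step (a_0 = 1):
  n = 1: D(1) = 1(1 + 1/2) = 3/2; numerator = 2(1) = 2; a_1 = (2)/(3/2) = 4/3
  n = 2: D(2) = 2(2 + 1/2) = 5; numerator = 2(4/3) - 2(1) = 2/3; a_2 = (2/3)/(5) = 2/15
  n = 3: D(3) = 3(3 + 1/2) = 21/2; numerator = 2(2/15) - 2(4/3) = -12/5; a_3 = (-12/5)/(21/2) = -8/35
  n = 4: D(4) = 4(4 + 1/2) = 18; numerator = 2(-8/35) - 2(2/15) = -76/105; a_4 = (-76/105)/(18) = -38/945

r = -3/2; a_0 = 1; a_1 = 4/3; a_2 = 2/15; a_3 = -8/35; a_4 = -38/945


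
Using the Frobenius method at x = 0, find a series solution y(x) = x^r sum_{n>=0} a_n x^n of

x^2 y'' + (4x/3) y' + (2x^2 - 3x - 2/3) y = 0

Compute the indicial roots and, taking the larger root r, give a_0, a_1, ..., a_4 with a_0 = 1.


Write in Frobenius form y'' + (p(x)/x) y' + (q(x)/x^2) y = 0:
  p(x) = 4/3,  q(x) = 2x^2 - 3x - 2/3.
Indicial equation: r(r-1) + (4/3) r + (-2/3) = 0 -> roots r_1 = 2/3, r_2 = -1.
Take r = r_1 = 2/3. Let y(x) = x^r sum_{n>=0} a_n x^n with a_0 = 1.
Substitute y = x^r sum a_n x^n and match x^{r+n}. The recurrence is
  D(n) a_n - 3 a_{n-1} + 2 a_{n-2} = 0,  where D(n) = (r+n)(r+n-1) + (4/3)(r+n) + (-2/3).
  a_n = [3 a_{n-1} - 2 a_{n-2}] / D(n).
Since the indicial polynomial factors as (r - r_1)(r - r_2), D(n) = (r_1 + n - r_1)(r_1 + n - r_2) = n(n + 5/3).
Evaluating step by step (a_0 = 1):
  n = 1: D(1) = 1(1 + 5/3) = 8/3; numerator = 3(1) = 3; a_1 = (3)/(8/3) = 9/8
  n = 2: D(2) = 2(2 + 5/3) = 22/3; numerator = 3(9/8) - 2(1) = 11/8; a_2 = (11/8)/(22/3) = 3/16
  n = 3: D(3) = 3(3 + 5/3) = 14; numerator = 3(3/16) - 2(9/8) = -27/16; a_3 = (-27/16)/(14) = -27/224
  n = 4: D(4) = 4(4 + 5/3) = 68/3; numerator = 3(-27/224) - 2(3/16) = -165/224; a_4 = (-165/224)/(68/3) = -495/15232

r = 2/3; a_0 = 1; a_1 = 9/8; a_2 = 3/16; a_3 = -27/224; a_4 = -495/15232


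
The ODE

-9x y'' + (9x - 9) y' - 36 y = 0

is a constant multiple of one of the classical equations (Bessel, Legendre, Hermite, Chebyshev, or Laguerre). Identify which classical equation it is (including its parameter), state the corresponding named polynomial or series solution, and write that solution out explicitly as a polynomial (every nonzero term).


All three coefficients share the factor -9; dividing through by -9 gives  x y'' + (1 - x) y' + 4 y = 0.
This matches the Laguerre equation x y'' + (1 - x) y' + n y = 0 with n = 4; the polynomial solution is L_4(x).
With y = sum_k a_k x^k, matching x^k gives (k+1)k a_{k+1} + (k+1) a_{k+1} - k a_k + n a_k = 0, i.e. (k+1)^2 a_{k+1} = (k - n) a_k = (k - 4) a_k. The right side vanishes at k = 4, so the series terminates at degree 4.
Standard normalization L_n(0) = 1 gives a_0 = 1. Work upward with a_{k+1} = (k - 4) a_k / (k+1)^2:
  a_1 = (0 - 4)(1) / 1^2 = -4/1 = -4
  a_2 = (1 - 4)(-4) / 2^2 = 12/4 = 3
  a_3 = (2 - 4)(3) / 3^2 = -6/9 = -2/3
  a_4 = (3 - 4)(-2/3) / 4^2 = (2/3)/16 = 1/24
Hence L_4(x) = x^4/24 - 2 x^3/3 + 3 x^2 - 4 x + 1.

L_4(x); series = x^4/24 - 2 x^3/3 + 3 x^2 - 4 x + 1


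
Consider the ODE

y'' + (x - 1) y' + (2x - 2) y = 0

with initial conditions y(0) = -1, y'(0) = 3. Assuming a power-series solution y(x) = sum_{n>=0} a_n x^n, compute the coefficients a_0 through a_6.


Ansatz: y(x) = sum_{n>=0} a_n x^n, so y'(x) = sum_{n>=1} n a_n x^(n-1) and y''(x) = sum_{n>=2} n(n-1) a_n x^(n-2).
Substitute into P(x) y'' + Q(x) y' + R(x) y = 0 with P(x) = 1, Q(x) = x - 1, R(x) = 2x - 2, and match powers of x.
Initial conditions: a_0 = -1, a_1 = 3.
Setting the coefficient of each power of x to zero and solving order by order (substituting the coefficients already found):
  x^0: 2 a_2 - a_1 - 2 a_0 = 0  ->  2 a_2 = a_1 + 2 a_0 = 1  ->  a_2 = 1/2
  x^1: 6 a_3 - 2 a_2 - a_1 + 2 a_0 = 0  ->  6 a_3 = 2 a_2 + a_1 - 2 a_0 = 6  ->  a_3 = 1
  x^2: 12 a_4 - 3 a_3 + 2 a_1 = 0  ->  12 a_4 = 3 a_3 - 2 a_1 = -3  ->  a_4 = -1/4
  x^3: 20 a_5 - 4 a_4 + a_3 + 2 a_2 = 0  ->  20 a_5 = 4 a_4 - a_3 - 2 a_2 = -3  ->  a_5 = -3/20
  x^4: 30 a_6 - 5 a_5 + 2 a_4 + 2 a_3 = 0  ->  30 a_6 = 5 a_5 - 2 a_4 - 2 a_3 = -9/4  ->  a_6 = -3/40
Truncated series: y(x) = -1 + 3 x + (1/2) x^2 + x^3 - (1/4) x^4 - (3/20) x^5 - (3/40) x^6 + O(x^7).

a_0 = -1; a_1 = 3; a_2 = 1/2; a_3 = 1; a_4 = -1/4; a_5 = -3/20; a_6 = -3/40


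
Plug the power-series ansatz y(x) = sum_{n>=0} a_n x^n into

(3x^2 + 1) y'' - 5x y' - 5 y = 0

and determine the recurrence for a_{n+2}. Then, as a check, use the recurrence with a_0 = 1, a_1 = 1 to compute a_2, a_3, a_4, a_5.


Substitute y = sum_n a_n x^n.
(1 + 3 x^2) y'' contributes (n+2)(n+1) a_{n+2} + 3 n(n-1) a_n at x^n.
-5 x y'(x) contributes -5 n a_n at x^n.
-5 y(x) contributes -5 a_n at x^n.
Matching x^n: (n+2)(n+1) a_{n+2} + (3 n(n-1) - 5 n - 5) a_n = 0.
Thus a_{n+2} = (-3 n(n-1) + 5 n + 5) / ((n+1)(n+2)) * a_n.

Check with a_0 = 1, a_1 = 1 (apply the recurrence for n = 0, 1, 2, 3): a_0 = 1, a_1 = 1, a_2 = 5/2, a_3 = 5/3, a_4 = 15/8, a_5 = 1/6.

a_(n+2) = (-3 n(n-1) + 5 n + 5) / ((n+1)(n+2)) * a_n; check: a_0 = 1, a_1 = 1, a_2 = 5/2, a_3 = 5/3, a_4 = 15/8, a_5 = 1/6


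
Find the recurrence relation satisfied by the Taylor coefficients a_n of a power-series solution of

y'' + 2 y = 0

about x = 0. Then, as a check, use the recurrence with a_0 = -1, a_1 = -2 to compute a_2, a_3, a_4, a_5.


Substitute y = sum_n a_n x^n into y'' + (const) y = 0.
y''(x) = sum_{n>=0} (n+2)(n+1) a_{n+2} x^n.
The ODE becomes sum_n [(n+2)(n+1) a_{n+2} + 2 a_n] x^n = 0.
Setting each coefficient to zero gives the recurrence:
  (n+2)(n+1) a_{n+2} + 2 a_n = 0,
  a_{n+2} = -2 / ((n+1)(n+2)) a_n.

Check with a_0 = -1, a_1 = -2 (apply the recurrence for n = 0, 1, 2, 3): a_0 = -1, a_1 = -2, a_2 = 1, a_3 = 2/3, a_4 = -1/6, a_5 = -1/15.

a_{n+2} = -2/((n+1)(n+2)) * a_n; check: a_0 = -1, a_1 = -2, a_2 = 1, a_3 = 2/3, a_4 = -1/6, a_5 = -1/15


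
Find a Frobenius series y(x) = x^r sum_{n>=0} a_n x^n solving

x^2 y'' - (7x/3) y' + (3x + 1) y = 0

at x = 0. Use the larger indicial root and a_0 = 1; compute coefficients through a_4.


Write in Frobenius form y'' + (p(x)/x) y' + (q(x)/x^2) y = 0:
  p(x) = -7/3,  q(x) = 3x + 1.
Indicial equation: r(r-1) + (-7/3) r + (1) = 0 -> roots r_1 = 3, r_2 = 1/3.
Take r = r_1 = 3. Let y(x) = x^r sum_{n>=0} a_n x^n with a_0 = 1.
Substitute y = x^r sum a_n x^n and match x^{r+n}. The recurrence is
  D(n) a_n + 3 a_{n-1} = 0,  where D(n) = (r+n)(r+n-1) + (-7/3)(r+n) + (1).
  a_n = -3 / D(n) * a_{n-1}.
Since the indicial polynomial factors as (r - r_1)(r - r_2), D(n) = (r_1 + n - r_1)(r_1 + n - r_2) = n(n + 8/3).
Evaluating step by step (a_0 = 1):
  n = 1: D(1) = 1(1 + 8/3) = 11/3; numerator = -3(1) = -3; a_1 = (-3)/(11/3) = -9/11
  n = 2: D(2) = 2(2 + 8/3) = 28/3; numerator = -3(-9/11) = 27/11; a_2 = (27/11)/(28/3) = 81/308
  n = 3: D(3) = 3(3 + 8/3) = 17; numerator = -3(81/308) = -243/308; a_3 = (-243/308)/(17) = -243/5236
  n = 4: D(4) = 4(4 + 8/3) = 80/3; numerator = -3(-243/5236) = 729/5236; a_4 = (729/5236)/(80/3) = 2187/418880

r = 3; a_0 = 1; a_1 = -9/11; a_2 = 81/308; a_3 = -243/5236; a_4 = 2187/418880


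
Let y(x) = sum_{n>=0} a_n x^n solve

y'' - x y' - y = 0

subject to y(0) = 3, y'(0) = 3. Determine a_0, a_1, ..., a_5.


Ansatz: y(x) = sum_{n>=0} a_n x^n, so y'(x) = sum_{n>=1} n a_n x^(n-1) and y''(x) = sum_{n>=2} n(n-1) a_n x^(n-2).
Substitute into P(x) y'' + Q(x) y' + R(x) y = 0 with P(x) = 1, Q(x) = -x, R(x) = -1, and match powers of x.
Initial conditions: a_0 = 3, a_1 = 3.
Setting the coefficient of each power of x to zero and solving order by order (substituting the coefficients already found):
  x^0: 2 a_2 - a_0 = 0  ->  2 a_2 = a_0 = 3  ->  a_2 = 3/2
  x^1: 6 a_3 - 2 a_1 = 0  ->  6 a_3 = 2 a_1 = 6  ->  a_3 = 1
  x^2: 12 a_4 - 3 a_2 = 0  ->  12 a_4 = 3 a_2 = 9/2  ->  a_4 = 3/8
  x^3: 20 a_5 - 4 a_3 = 0  ->  20 a_5 = 4 a_3 = 4  ->  a_5 = 1/5
Truncated series: y(x) = 3 + 3 x + (3/2) x^2 + x^3 + (3/8) x^4 + (1/5) x^5 + O(x^6).

a_0 = 3; a_1 = 3; a_2 = 3/2; a_3 = 1; a_4 = 3/8; a_5 = 1/5


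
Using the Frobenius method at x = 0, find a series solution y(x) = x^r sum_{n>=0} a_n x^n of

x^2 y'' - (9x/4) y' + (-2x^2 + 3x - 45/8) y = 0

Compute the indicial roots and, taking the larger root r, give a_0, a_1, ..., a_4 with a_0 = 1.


Write in Frobenius form y'' + (p(x)/x) y' + (q(x)/x^2) y = 0:
  p(x) = -9/4,  q(x) = -2x^2 + 3x - 45/8.
Indicial equation: r(r-1) + (-9/4) r + (-45/8) = 0 -> roots r_1 = 9/2, r_2 = -5/4.
Take r = r_1 = 9/2. Let y(x) = x^r sum_{n>=0} a_n x^n with a_0 = 1.
Substitute y = x^r sum a_n x^n and match x^{r+n}. The recurrence is
  D(n) a_n + 3 a_{n-1} - 2 a_{n-2} = 0,  where D(n) = (r+n)(r+n-1) + (-9/4)(r+n) + (-45/8).
  a_n = [-3 a_{n-1} + 2 a_{n-2}] / D(n).
Since the indicial polynomial factors as (r - r_1)(r - r_2), D(n) = (r_1 + n - r_1)(r_1 + n - r_2) = n(n + 23/4).
Evaluating step by step (a_0 = 1):
  n = 1: D(1) = 1(1 + 23/4) = 27/4; numerator = -3(1) = -3; a_1 = (-3)/(27/4) = -4/9
  n = 2: D(2) = 2(2 + 23/4) = 31/2; numerator = -3(-4/9) + 2(1) = 10/3; a_2 = (10/3)/(31/2) = 20/93
  n = 3: D(3) = 3(3 + 23/4) = 105/4; numerator = -3(20/93) + 2(-4/9) = -428/279; a_3 = (-428/279)/(105/4) = -1712/29295
  n = 4: D(4) = 4(4 + 23/4) = 39; numerator = -3(-1712/29295) + 2(20/93) = 5912/9765; a_4 = (5912/9765)/(39) = 5912/380835

r = 9/2; a_0 = 1; a_1 = -4/9; a_2 = 20/93; a_3 = -1712/29295; a_4 = 5912/380835


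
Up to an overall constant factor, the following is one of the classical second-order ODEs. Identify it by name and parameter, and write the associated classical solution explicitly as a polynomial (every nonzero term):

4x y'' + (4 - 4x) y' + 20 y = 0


All three coefficients share the factor 4; dividing through by 4 gives  x y'' + (1 - x) y' + 5 y = 0.
This matches the Laguerre equation x y'' + (1 - x) y' + n y = 0 with n = 5; the polynomial solution is L_5(x).
With y = sum_k a_k x^k, matching x^k gives (k+1)k a_{k+1} + (k+1) a_{k+1} - k a_k + n a_k = 0, i.e. (k+1)^2 a_{k+1} = (k - n) a_k = (k - 5) a_k. The right side vanishes at k = 5, so the series terminates at degree 5.
Standard normalization L_n(0) = 1 gives a_0 = 1. Work upward with a_{k+1} = (k - 5) a_k / (k+1)^2:
  a_1 = (0 - 5)(1) / 1^2 = -5/1 = -5
  a_2 = (1 - 5)(-5) / 2^2 = 20/4 = 5
  a_3 = (2 - 5)(5) / 3^2 = -15/9 = -5/3
  a_4 = (3 - 5)(-5/3) / 4^2 = (10/3)/16 = 5/24
  a_5 = (4 - 5)(5/24) / 5^2 = (-5/24)/25 = -1/120
Hence L_5(x) = -x^5/120 + 5 x^4/24 - 5 x^3/3 + 5 x^2 - 5 x + 1.

L_5(x); series = -x^5/120 + 5 x^4/24 - 5 x^3/3 + 5 x^2 - 5 x + 1


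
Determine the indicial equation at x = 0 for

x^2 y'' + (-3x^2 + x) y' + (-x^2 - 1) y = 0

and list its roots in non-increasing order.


Divide by x^2 to reach normal form y'' + P_1(x) y' + P_2(x) y = 0 with P_1(x) = -3 + 1/x and P_2(x) = -1 - 1/x^2.
x = 0 is a singular point because the y'-coefficient -3 + 1/x has a pole at x = 0 and the y-coefficient -1 - 1/x^2 has a pole at x = 0.
It is a regular singular point because x P_1(x) = p(x) = 1 - 3x and x^2 P_2(x) = q(x) = -x^2 - 1 are polynomials, hence analytic at x = 0.
p(0) = 1,  q(0) = -1.
Indicial equation: r(r-1) + p(0) r + q(0) = 0, i.e. r^2 + (p(0) - 1) r + q(0) = 0, i.e. r^2 - 1 = 0.
Discriminant: (0)^2 - 4(-1) = 4, so r = (0 ± 2)/2.
Solving: r_1 = 1, r_2 = -1.

indicial: r^2 - 1 = 0; roots r_1 = 1, r_2 = -1


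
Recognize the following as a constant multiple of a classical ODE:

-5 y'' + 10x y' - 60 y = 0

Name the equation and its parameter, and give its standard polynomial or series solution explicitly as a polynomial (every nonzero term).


All three coefficients share the factor -5; dividing through by -5 gives  y'' - 2x y' + 12 y = 0.
This matches the Hermite equation y'' - 2x y' + 2n y = 0 with 2n = 12, so n = 6; the polynomial solution is H_6(x).
With y = sum_k a_k x^k, matching x^k gives (k+2)(k+1) a_{k+2} = 2(k - n) a_k = 2(k - 6) a_k. The right side vanishes at k = 6, so the series with the parity of 6 terminates at degree 6.
Standard normalization: leading coefficient of H_n is 2^n, so a_6 = 2^6 = 64. Work downward with a_k = (k+1)(k+2) a_{k+2} / (2(k - n)):
  a_4 = (5)(6)(64) / (2(4 - 6)) = 1920/(-4) = -480
  a_2 = (3)(4)(-480) / (2(2 - 6)) = -5760/(-8) = 720
  a_0 = (1)(2)(720) / (2(0 - 6)) = 1440/(-12) = -120
Hence H_6(x) = 64 x^6 - 480 x^4 + 720 x^2 - 120.

H_6(x); series = 64 x^6 - 480 x^4 + 720 x^2 - 120


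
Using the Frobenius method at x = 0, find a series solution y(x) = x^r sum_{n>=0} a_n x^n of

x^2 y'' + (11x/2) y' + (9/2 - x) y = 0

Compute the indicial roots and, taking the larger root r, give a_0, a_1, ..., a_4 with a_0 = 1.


Write in Frobenius form y'' + (p(x)/x) y' + (q(x)/x^2) y = 0:
  p(x) = 11/2,  q(x) = 9/2 - x.
Indicial equation: r(r-1) + (11/2) r + (9/2) = 0 -> roots r_1 = -3/2, r_2 = -3.
Take r = r_1 = -3/2. Let y(x) = x^r sum_{n>=0} a_n x^n with a_0 = 1.
Substitute y = x^r sum a_n x^n and match x^{r+n}. The recurrence is
  D(n) a_n - 1 a_{n-1} = 0,  where D(n) = (r+n)(r+n-1) + (11/2)(r+n) + (9/2).
  a_n = 1 / D(n) * a_{n-1}.
Since the indicial polynomial factors as (r - r_1)(r - r_2), D(n) = (r_1 + n - r_1)(r_1 + n - r_2) = n(n + 3/2).
Evaluating step by step (a_0 = 1):
  n = 1: D(1) = 1(1 + 3/2) = 5/2; numerator = 1(1) = 1; a_1 = (1)/(5/2) = 2/5
  n = 2: D(2) = 2(2 + 3/2) = 7; numerator = 1(2/5) = 2/5; a_2 = (2/5)/(7) = 2/35
  n = 3: D(3) = 3(3 + 3/2) = 27/2; numerator = 1(2/35) = 2/35; a_3 = (2/35)/(27/2) = 4/945
  n = 4: D(4) = 4(4 + 3/2) = 22; numerator = 1(4/945) = 4/945; a_4 = (4/945)/(22) = 2/10395

r = -3/2; a_0 = 1; a_1 = 2/5; a_2 = 2/35; a_3 = 4/945; a_4 = 2/10395


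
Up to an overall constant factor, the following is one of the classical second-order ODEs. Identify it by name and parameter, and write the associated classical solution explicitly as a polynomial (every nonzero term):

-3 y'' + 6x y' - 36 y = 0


All three coefficients share the factor -3; dividing through by -3 gives  y'' - 2x y' + 12 y = 0.
This matches the Hermite equation y'' - 2x y' + 2n y = 0 with 2n = 12, so n = 6; the polynomial solution is H_6(x).
With y = sum_k a_k x^k, matching x^k gives (k+2)(k+1) a_{k+2} = 2(k - n) a_k = 2(k - 6) a_k. The right side vanishes at k = 6, so the series with the parity of 6 terminates at degree 6.
Standard normalization: leading coefficient of H_n is 2^n, so a_6 = 2^6 = 64. Work downward with a_k = (k+1)(k+2) a_{k+2} / (2(k - n)):
  a_4 = (5)(6)(64) / (2(4 - 6)) = 1920/(-4) = -480
  a_2 = (3)(4)(-480) / (2(2 - 6)) = -5760/(-8) = 720
  a_0 = (1)(2)(720) / (2(0 - 6)) = 1440/(-12) = -120
Hence H_6(x) = 64 x^6 - 480 x^4 + 720 x^2 - 120.

H_6(x); series = 64 x^6 - 480 x^4 + 720 x^2 - 120


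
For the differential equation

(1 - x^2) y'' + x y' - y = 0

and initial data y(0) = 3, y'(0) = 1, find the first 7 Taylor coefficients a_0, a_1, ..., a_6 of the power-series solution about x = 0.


Ansatz: y(x) = sum_{n>=0} a_n x^n, so y'(x) = sum_{n>=1} n a_n x^(n-1) and y''(x) = sum_{n>=2} n(n-1) a_n x^(n-2).
Substitute into P(x) y'' + Q(x) y' + R(x) y = 0 with P(x) = 1 - x^2, Q(x) = x, R(x) = -1, and match powers of x.
Initial conditions: a_0 = 3, a_1 = 1.
Setting the coefficient of each power of x to zero and solving order by order (substituting the coefficients already found):
  x^0: 2 a_2 - a_0 = 0  ->  2 a_2 = a_0 = 3  ->  a_2 = 3/2
  x^1: 6 a_3 = 0  ->  a_3 = 0
  x^2: 12 a_4 - a_2 = 0  ->  12 a_4 = a_2 = 3/2  ->  a_4 = 1/8
  x^3: 20 a_5 - 4 a_3 = 0  ->  20 a_5 = 4 a_3 = 0  ->  a_5 = 0
  x^4: 30 a_6 - 9 a_4 = 0  ->  30 a_6 = 9 a_4 = 9/8  ->  a_6 = 3/80
Truncated series: y(x) = 3 + x + (3/2) x^2 + (1/8) x^4 + (3/80) x^6 + O(x^7).

a_0 = 3; a_1 = 1; a_2 = 3/2; a_3 = 0; a_4 = 1/8; a_5 = 0; a_6 = 3/80


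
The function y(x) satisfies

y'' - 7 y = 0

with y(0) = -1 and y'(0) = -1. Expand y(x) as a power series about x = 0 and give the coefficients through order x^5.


Ansatz: y(x) = sum_{n>=0} a_n x^n, so y'(x) = sum_{n>=1} n a_n x^(n-1) and y''(x) = sum_{n>=2} n(n-1) a_n x^(n-2).
Substitute into P(x) y'' + Q(x) y' + R(x) y = 0 with P(x) = 1, Q(x) = 0, R(x) = -7, and match powers of x.
Initial conditions: a_0 = -1, a_1 = -1.
Setting the coefficient of each power of x to zero and solving order by order (substituting the coefficients already found):
  x^0: 2 a_2 - 7 a_0 = 0  ->  2 a_2 = 7 a_0 = -7  ->  a_2 = -7/2
  x^1: 6 a_3 - 7 a_1 = 0  ->  6 a_3 = 7 a_1 = -7  ->  a_3 = -7/6
  x^2: 12 a_4 - 7 a_2 = 0  ->  12 a_4 = 7 a_2 = -49/2  ->  a_4 = -49/24
  x^3: 20 a_5 - 7 a_3 = 0  ->  20 a_5 = 7 a_3 = -49/6  ->  a_5 = -49/120
Truncated series: y(x) = -1 - x - (7/2) x^2 - (7/6) x^3 - (49/24) x^4 - (49/120) x^5 + O(x^6).

a_0 = -1; a_1 = -1; a_2 = -7/2; a_3 = -7/6; a_4 = -49/24; a_5 = -49/120


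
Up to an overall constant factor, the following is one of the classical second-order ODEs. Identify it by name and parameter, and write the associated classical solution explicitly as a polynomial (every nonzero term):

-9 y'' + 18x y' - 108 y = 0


All three coefficients share the factor -9; dividing through by -9 gives  y'' - 2x y' + 12 y = 0.
This matches the Hermite equation y'' - 2x y' + 2n y = 0 with 2n = 12, so n = 6; the polynomial solution is H_6(x).
With y = sum_k a_k x^k, matching x^k gives (k+2)(k+1) a_{k+2} = 2(k - n) a_k = 2(k - 6) a_k. The right side vanishes at k = 6, so the series with the parity of 6 terminates at degree 6.
Standard normalization: leading coefficient of H_n is 2^n, so a_6 = 2^6 = 64. Work downward with a_k = (k+1)(k+2) a_{k+2} / (2(k - n)):
  a_4 = (5)(6)(64) / (2(4 - 6)) = 1920/(-4) = -480
  a_2 = (3)(4)(-480) / (2(2 - 6)) = -5760/(-8) = 720
  a_0 = (1)(2)(720) / (2(0 - 6)) = 1440/(-12) = -120
Hence H_6(x) = 64 x^6 - 480 x^4 + 720 x^2 - 120.

H_6(x); series = 64 x^6 - 480 x^4 + 720 x^2 - 120


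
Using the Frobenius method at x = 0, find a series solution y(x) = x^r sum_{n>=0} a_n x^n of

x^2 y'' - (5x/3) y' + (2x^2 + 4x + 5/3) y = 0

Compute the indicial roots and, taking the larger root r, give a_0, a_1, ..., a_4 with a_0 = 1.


Write in Frobenius form y'' + (p(x)/x) y' + (q(x)/x^2) y = 0:
  p(x) = -5/3,  q(x) = 2x^2 + 4x + 5/3.
Indicial equation: r(r-1) + (-5/3) r + (5/3) = 0 -> roots r_1 = 5/3, r_2 = 1.
Take r = r_1 = 5/3. Let y(x) = x^r sum_{n>=0} a_n x^n with a_0 = 1.
Substitute y = x^r sum a_n x^n and match x^{r+n}. The recurrence is
  D(n) a_n + 4 a_{n-1} + 2 a_{n-2} = 0,  where D(n) = (r+n)(r+n-1) + (-5/3)(r+n) + (5/3).
  a_n = [-4 a_{n-1} - 2 a_{n-2}] / D(n).
Since the indicial polynomial factors as (r - r_1)(r - r_2), D(n) = (r_1 + n - r_1)(r_1 + n - r_2) = n(n + 2/3).
Evaluating step by step (a_0 = 1):
  n = 1: D(1) = 1(1 + 2/3) = 5/3; numerator = -4(1) = -4; a_1 = (-4)/(5/3) = -12/5
  n = 2: D(2) = 2(2 + 2/3) = 16/3; numerator = -4(-12/5) - 2(1) = 38/5; a_2 = (38/5)/(16/3) = 57/40
  n = 3: D(3) = 3(3 + 2/3) = 11; numerator = -4(57/40) - 2(-12/5) = -9/10; a_3 = (-9/10)/(11) = -9/110
  n = 4: D(4) = 4(4 + 2/3) = 56/3; numerator = -4(-9/110) - 2(57/40) = -111/44; a_4 = (-111/44)/(56/3) = -333/2464

r = 5/3; a_0 = 1; a_1 = -12/5; a_2 = 57/40; a_3 = -9/110; a_4 = -333/2464


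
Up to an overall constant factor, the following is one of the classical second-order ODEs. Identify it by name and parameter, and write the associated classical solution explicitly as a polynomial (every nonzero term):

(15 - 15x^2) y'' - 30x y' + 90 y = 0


All three coefficients share the factor 15; dividing through by 15 gives  (1 - x^2) y'' - 2x y' + 6 y = 0.
This matches the Legendre equation (1 - x^2) y'' - 2x y' + n(n+1) y = 0 (note the -2x y' term) with n(n+1) = 6, so n = 2; the polynomial solution is P_2(x).
With y = sum_k a_k x^k, matching x^k gives (k+2)(k+1) a_{k+2} = [k(k+1) - n(n+1)] a_k = (k - 2)(k + 3) a_k. The right side vanishes at k = 2, so the series with the parity of 2 terminates at degree 2.
Standard normalization (P_n(1) = 1): leading coefficient (2n)!/(2^n (n!)^2) = 24/(4*4) = 3/2, so a_2 = 3/2. Work downward with a_k = (k+1)(k+2) a_{k+2} / ((k - 2)(k + 3)):
  a_0 = (1)(2)(3/2) / ((0 - 2)(0 + 3)) = 3/(-6) = -1/2
Hence P_2(x) = 3 x^2/2 - 1/2.

P_2(x); series = 3 x^2/2 - 1/2


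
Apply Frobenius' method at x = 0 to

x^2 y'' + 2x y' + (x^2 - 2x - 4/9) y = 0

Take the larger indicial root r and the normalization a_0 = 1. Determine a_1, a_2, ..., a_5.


Write in Frobenius form y'' + (p(x)/x) y' + (q(x)/x^2) y = 0:
  p(x) = 2,  q(x) = x^2 - 2x - 4/9.
Indicial equation: r(r-1) + (2) r + (-4/9) = 0 -> roots r_1 = 1/3, r_2 = -4/3.
Take r = r_1 = 1/3. Let y(x) = x^r sum_{n>=0} a_n x^n with a_0 = 1.
Substitute y = x^r sum a_n x^n and match x^{r+n}. The recurrence is
  D(n) a_n - 2 a_{n-1} + 1 a_{n-2} = 0,  where D(n) = (r+n)(r+n-1) + (2)(r+n) + (-4/9).
  a_n = [2 a_{n-1} - 1 a_{n-2}] / D(n).
Since the indicial polynomial factors as (r - r_1)(r - r_2), D(n) = (r_1 + n - r_1)(r_1 + n - r_2) = n(n + 5/3).
Evaluating step by step (a_0 = 1):
  n = 1: D(1) = 1(1 + 5/3) = 8/3; numerator = 2(1) = 2; a_1 = (2)/(8/3) = 3/4
  n = 2: D(2) = 2(2 + 5/3) = 22/3; numerator = 2(3/4) - 1(1) = 1/2; a_2 = (1/2)/(22/3) = 3/44
  n = 3: D(3) = 3(3 + 5/3) = 14; numerator = 2(3/44) - 1(3/4) = -27/44; a_3 = (-27/44)/(14) = -27/616
  n = 4: D(4) = 4(4 + 5/3) = 68/3; numerator = 2(-27/616) - 1(3/44) = -12/77; a_4 = (-12/77)/(68/3) = -9/1309
  n = 5: D(5) = 5(5 + 5/3) = 100/3; numerator = 2(-9/1309) - 1(-27/616) = 45/1496; a_5 = (45/1496)/(100/3) = 27/29920

r = 1/3; a_0 = 1; a_1 = 3/4; a_2 = 3/44; a_3 = -27/616; a_4 = -9/1309; a_5 = 27/29920


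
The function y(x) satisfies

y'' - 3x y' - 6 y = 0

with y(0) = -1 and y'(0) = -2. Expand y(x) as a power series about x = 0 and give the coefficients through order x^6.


Ansatz: y(x) = sum_{n>=0} a_n x^n, so y'(x) = sum_{n>=1} n a_n x^(n-1) and y''(x) = sum_{n>=2} n(n-1) a_n x^(n-2).
Substitute into P(x) y'' + Q(x) y' + R(x) y = 0 with P(x) = 1, Q(x) = -3x, R(x) = -6, and match powers of x.
Initial conditions: a_0 = -1, a_1 = -2.
Setting the coefficient of each power of x to zero and solving order by order (substituting the coefficients already found):
  x^0: 2 a_2 - 6 a_0 = 0  ->  2 a_2 = 6 a_0 = -6  ->  a_2 = -3
  x^1: 6 a_3 - 9 a_1 = 0  ->  6 a_3 = 9 a_1 = -18  ->  a_3 = -3
  x^2: 12 a_4 - 12 a_2 = 0  ->  12 a_4 = 12 a_2 = -36  ->  a_4 = -3
  x^3: 20 a_5 - 15 a_3 = 0  ->  20 a_5 = 15 a_3 = -45  ->  a_5 = -9/4
  x^4: 30 a_6 - 18 a_4 = 0  ->  30 a_6 = 18 a_4 = -54  ->  a_6 = -9/5
Truncated series: y(x) = -1 - 2 x - 3 x^2 - 3 x^3 - 3 x^4 - (9/4) x^5 - (9/5) x^6 + O(x^7).

a_0 = -1; a_1 = -2; a_2 = -3; a_3 = -3; a_4 = -3; a_5 = -9/4; a_6 = -9/5


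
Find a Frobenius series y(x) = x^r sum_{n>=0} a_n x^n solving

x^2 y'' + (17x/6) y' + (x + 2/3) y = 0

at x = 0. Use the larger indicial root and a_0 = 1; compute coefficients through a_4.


Write in Frobenius form y'' + (p(x)/x) y' + (q(x)/x^2) y = 0:
  p(x) = 17/6,  q(x) = x + 2/3.
Indicial equation: r(r-1) + (17/6) r + (2/3) = 0 -> roots r_1 = -1/2, r_2 = -4/3.
Take r = r_1 = -1/2. Let y(x) = x^r sum_{n>=0} a_n x^n with a_0 = 1.
Substitute y = x^r sum a_n x^n and match x^{r+n}. The recurrence is
  D(n) a_n + 1 a_{n-1} = 0,  where D(n) = (r+n)(r+n-1) + (17/6)(r+n) + (2/3).
  a_n = -1 / D(n) * a_{n-1}.
Since the indicial polynomial factors as (r - r_1)(r - r_2), D(n) = (r_1 + n - r_1)(r_1 + n - r_2) = n(n + 5/6).
Evaluating step by step (a_0 = 1):
  n = 1: D(1) = 1(1 + 5/6) = 11/6; numerator = -1(1) = -1; a_1 = (-1)/(11/6) = -6/11
  n = 2: D(2) = 2(2 + 5/6) = 17/3; numerator = -1(-6/11) = 6/11; a_2 = (6/11)/(17/3) = 18/187
  n = 3: D(3) = 3(3 + 5/6) = 23/2; numerator = -1(18/187) = -18/187; a_3 = (-18/187)/(23/2) = -36/4301
  n = 4: D(4) = 4(4 + 5/6) = 58/3; numerator = -1(-36/4301) = 36/4301; a_4 = (36/4301)/(58/3) = 54/124729

r = -1/2; a_0 = 1; a_1 = -6/11; a_2 = 18/187; a_3 = -36/4301; a_4 = 54/124729


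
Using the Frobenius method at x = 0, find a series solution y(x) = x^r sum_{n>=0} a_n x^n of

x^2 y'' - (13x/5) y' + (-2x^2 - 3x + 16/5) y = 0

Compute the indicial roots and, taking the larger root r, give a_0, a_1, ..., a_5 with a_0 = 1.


Write in Frobenius form y'' + (p(x)/x) y' + (q(x)/x^2) y = 0:
  p(x) = -13/5,  q(x) = -2x^2 - 3x + 16/5.
Indicial equation: r(r-1) + (-13/5) r + (16/5) = 0 -> roots r_1 = 2, r_2 = 8/5.
Take r = r_1 = 2. Let y(x) = x^r sum_{n>=0} a_n x^n with a_0 = 1.
Substitute y = x^r sum a_n x^n and match x^{r+n}. The recurrence is
  D(n) a_n - 3 a_{n-1} - 2 a_{n-2} = 0,  where D(n) = (r+n)(r+n-1) + (-13/5)(r+n) + (16/5).
  a_n = [3 a_{n-1} + 2 a_{n-2}] / D(n).
Since the indicial polynomial factors as (r - r_1)(r - r_2), D(n) = (r_1 + n - r_1)(r_1 + n - r_2) = n(n + 2/5).
Evaluating step by step (a_0 = 1):
  n = 1: D(1) = 1(1 + 2/5) = 7/5; numerator = 3(1) = 3; a_1 = (3)/(7/5) = 15/7
  n = 2: D(2) = 2(2 + 2/5) = 24/5; numerator = 3(15/7) + 2(1) = 59/7; a_2 = (59/7)/(24/5) = 295/168
  n = 3: D(3) = 3(3 + 2/5) = 51/5; numerator = 3(295/168) + 2(15/7) = 535/56; a_3 = (535/56)/(51/5) = 2675/2856
  n = 4: D(4) = 4(4 + 2/5) = 88/5; numerator = 3(2675/2856) + 2(295/168) = 18055/2856; a_4 = (18055/2856)/(88/5) = 90275/251328
  n = 5: D(5) = 5(5 + 2/5) = 27; numerator = 3(90275/251328) + 2(2675/2856) = 43625/14784; a_5 = (43625/14784)/(27) = 43625/399168

r = 2; a_0 = 1; a_1 = 15/7; a_2 = 295/168; a_3 = 2675/2856; a_4 = 90275/251328; a_5 = 43625/399168
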